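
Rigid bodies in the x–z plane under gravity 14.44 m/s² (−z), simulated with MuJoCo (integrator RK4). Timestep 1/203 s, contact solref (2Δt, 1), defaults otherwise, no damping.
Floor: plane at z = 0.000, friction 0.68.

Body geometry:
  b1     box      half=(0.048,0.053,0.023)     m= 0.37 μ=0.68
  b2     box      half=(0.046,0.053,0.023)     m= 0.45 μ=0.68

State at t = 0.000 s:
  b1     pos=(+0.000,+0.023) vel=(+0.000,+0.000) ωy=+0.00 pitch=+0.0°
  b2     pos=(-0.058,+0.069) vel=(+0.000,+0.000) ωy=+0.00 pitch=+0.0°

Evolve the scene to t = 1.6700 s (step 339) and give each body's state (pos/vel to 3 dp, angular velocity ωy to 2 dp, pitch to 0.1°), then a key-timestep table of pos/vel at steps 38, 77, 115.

State at t = 1.6700 s:
  b1     pos=(+0.000,+0.023) vel=(+0.000,+0.000) ωy=+0.00 pitch=+0.0°
  b2     pos=(-0.105,+0.046) vel=(+0.000,+0.000) ωy=+0.00 pitch=-90.0°

Key-timestep trajectory:
   step    t(s)  b1.x    b1.z    b1.vx   b1.vz   b2.x    b2.z    b2.vx   b2.vz 
     38  0.1872   +0.000  +0.023  +0.000  +0.000   -0.090  +0.051  -0.269  -0.056
     77  0.3793   +0.000  +0.023  +0.000  +0.000   -0.117  +0.050  +0.074  -0.016
    115  0.5665   +0.000  +0.023  +0.000  +0.000   -0.106  +0.046  -0.087  +0.051


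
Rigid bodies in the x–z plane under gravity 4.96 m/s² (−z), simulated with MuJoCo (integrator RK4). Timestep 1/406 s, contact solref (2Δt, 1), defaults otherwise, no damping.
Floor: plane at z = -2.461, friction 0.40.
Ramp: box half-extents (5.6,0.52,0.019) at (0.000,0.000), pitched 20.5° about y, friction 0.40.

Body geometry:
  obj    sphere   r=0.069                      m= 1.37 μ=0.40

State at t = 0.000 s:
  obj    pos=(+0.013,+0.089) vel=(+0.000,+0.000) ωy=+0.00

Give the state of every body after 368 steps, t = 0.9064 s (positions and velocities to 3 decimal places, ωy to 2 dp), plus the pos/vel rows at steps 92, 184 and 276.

State at t = 0.9064 s:
  obj    pos=(+0.490,-0.089) vel=(+1.053,-0.394) ωy=+16.30

Key-timestep trajectory:
   step    t(s)  obj.x    obj.z    obj.vx   obj.vz 
     92  0.2266   +0.043  +0.078  +0.263  -0.098
    184  0.4532   +0.132  +0.044  +0.527  -0.197
    276  0.6798   +0.282  -0.011  +0.790  -0.295


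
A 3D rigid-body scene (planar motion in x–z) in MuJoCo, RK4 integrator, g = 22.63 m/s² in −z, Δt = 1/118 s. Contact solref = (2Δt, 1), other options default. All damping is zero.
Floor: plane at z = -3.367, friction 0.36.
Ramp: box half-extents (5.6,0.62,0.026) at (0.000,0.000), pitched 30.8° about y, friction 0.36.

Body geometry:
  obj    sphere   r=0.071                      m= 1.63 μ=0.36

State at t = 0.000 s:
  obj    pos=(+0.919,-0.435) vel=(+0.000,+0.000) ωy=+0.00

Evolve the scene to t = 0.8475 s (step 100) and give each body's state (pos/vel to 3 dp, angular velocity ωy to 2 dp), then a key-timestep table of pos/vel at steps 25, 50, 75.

State at t = 0.8475 s:
  obj    pos=(+3.472,-1.957) vel=(+6.025,-3.591) ωy=+98.77

Key-timestep trajectory:
   step    t(s)  obj.x    obj.z    obj.vx   obj.vz 
     25  0.2119   +1.079  -0.530  +1.507  -0.898
     50  0.4237   +1.557  -0.816  +3.013  -1.796
     75  0.6356   +2.355  -1.291  +4.519  -2.694


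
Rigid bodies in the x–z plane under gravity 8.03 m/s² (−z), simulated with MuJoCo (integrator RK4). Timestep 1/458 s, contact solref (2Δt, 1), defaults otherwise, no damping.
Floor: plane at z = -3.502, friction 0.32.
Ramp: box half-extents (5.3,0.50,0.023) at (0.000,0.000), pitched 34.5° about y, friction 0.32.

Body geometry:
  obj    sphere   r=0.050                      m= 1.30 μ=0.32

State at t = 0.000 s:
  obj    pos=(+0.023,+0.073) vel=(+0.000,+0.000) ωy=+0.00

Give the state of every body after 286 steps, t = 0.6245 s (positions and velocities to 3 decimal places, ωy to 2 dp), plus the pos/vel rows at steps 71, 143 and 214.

State at t = 0.6245 s:
  obj    pos=(+0.545,-0.286) vel=(+1.672,-1.149) ωy=+40.57

Key-timestep trajectory:
   step    t(s)  obj.x    obj.z    obj.vx   obj.vz 
     71  0.1550   +0.055  +0.051  +0.415  -0.285
    143  0.3122   +0.153  -0.017  +0.836  -0.575
    214  0.4672   +0.315  -0.128  +1.251  -0.860


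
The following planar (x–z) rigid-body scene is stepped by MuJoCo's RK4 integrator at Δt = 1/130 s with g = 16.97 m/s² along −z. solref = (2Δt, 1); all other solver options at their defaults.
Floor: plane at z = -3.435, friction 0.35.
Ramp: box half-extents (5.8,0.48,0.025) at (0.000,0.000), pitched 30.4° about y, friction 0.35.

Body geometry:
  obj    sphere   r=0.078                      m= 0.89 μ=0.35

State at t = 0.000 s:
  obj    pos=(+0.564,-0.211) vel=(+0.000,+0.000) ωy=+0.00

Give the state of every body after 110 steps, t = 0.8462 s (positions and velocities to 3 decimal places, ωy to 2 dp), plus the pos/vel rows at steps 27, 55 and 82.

State at t = 0.8462 s:
  obj    pos=(+2.458,-1.323) vel=(+4.477,-2.626) ωy=+66.52

Key-timestep trajectory:
   step    t(s)  obj.x    obj.z    obj.vx   obj.vz 
     27  0.2077   +0.678  -0.278  +1.099  -0.645
     55  0.4231   +1.038  -0.489  +2.238  -1.313
     82  0.6308   +1.617  -0.829  +3.337  -1.958


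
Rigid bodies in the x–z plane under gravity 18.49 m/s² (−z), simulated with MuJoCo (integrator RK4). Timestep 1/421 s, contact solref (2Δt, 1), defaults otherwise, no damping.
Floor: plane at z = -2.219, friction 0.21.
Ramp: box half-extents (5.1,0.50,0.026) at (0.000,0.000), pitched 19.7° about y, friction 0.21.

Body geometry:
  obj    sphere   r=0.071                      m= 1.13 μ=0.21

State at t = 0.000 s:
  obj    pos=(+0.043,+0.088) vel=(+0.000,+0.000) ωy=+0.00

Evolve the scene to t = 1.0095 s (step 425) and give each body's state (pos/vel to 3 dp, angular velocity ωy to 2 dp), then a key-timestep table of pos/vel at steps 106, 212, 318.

State at t = 1.0095 s:
  obj    pos=(+2.179,-0.677) vel=(+4.231,-1.515) ωy=+63.30

Key-timestep trajectory:
   step    t(s)  obj.x    obj.z    obj.vx   obj.vz 
    106  0.2518   +0.176  +0.040  +1.055  -0.378
    212  0.5036   +0.574  -0.103  +2.111  -0.756
    318  0.7553   +1.239  -0.340  +3.166  -1.134


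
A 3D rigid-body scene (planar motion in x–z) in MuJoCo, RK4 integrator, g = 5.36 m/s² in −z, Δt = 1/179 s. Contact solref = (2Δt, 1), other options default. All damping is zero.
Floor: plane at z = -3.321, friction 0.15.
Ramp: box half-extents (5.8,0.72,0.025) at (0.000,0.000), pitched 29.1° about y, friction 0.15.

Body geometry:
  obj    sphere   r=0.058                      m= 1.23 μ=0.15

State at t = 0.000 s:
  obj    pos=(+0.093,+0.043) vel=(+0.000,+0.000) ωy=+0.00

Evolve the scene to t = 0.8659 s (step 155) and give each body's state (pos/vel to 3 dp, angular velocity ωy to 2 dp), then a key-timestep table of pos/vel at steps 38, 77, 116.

State at t = 0.8659 s:
  obj    pos=(+0.717,-0.304) vel=(+1.437,-0.815) ωy=+26.10

Key-timestep trajectory:
   step    t(s)  obj.x    obj.z    obj.vx   obj.vz 
     38  0.2123   +0.131  +0.022  +0.356  -0.192
     77  0.4302   +0.247  -0.043  +0.715  -0.401
    116  0.6480   +0.443  -0.151  +1.079  -0.600


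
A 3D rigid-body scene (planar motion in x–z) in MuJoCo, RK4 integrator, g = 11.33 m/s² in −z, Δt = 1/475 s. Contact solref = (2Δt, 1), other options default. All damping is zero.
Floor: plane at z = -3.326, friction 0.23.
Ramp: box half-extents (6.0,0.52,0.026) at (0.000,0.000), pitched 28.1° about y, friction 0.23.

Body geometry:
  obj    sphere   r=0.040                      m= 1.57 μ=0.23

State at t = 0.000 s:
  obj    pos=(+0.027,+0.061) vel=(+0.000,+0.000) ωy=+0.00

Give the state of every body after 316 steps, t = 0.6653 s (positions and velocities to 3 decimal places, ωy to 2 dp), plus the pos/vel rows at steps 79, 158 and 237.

State at t = 0.6653 s:
  obj    pos=(+0.771,-0.337) vel=(+2.237,-1.194) ωy=+63.39

Key-timestep trajectory:
   step    t(s)  obj.x    obj.z    obj.vx   obj.vz 
     79  0.1663   +0.073  +0.036  +0.559  -0.299
    158  0.3326   +0.213  -0.039  +1.119  -0.597
    237  0.4989   +0.445  -0.163  +1.678  -0.896


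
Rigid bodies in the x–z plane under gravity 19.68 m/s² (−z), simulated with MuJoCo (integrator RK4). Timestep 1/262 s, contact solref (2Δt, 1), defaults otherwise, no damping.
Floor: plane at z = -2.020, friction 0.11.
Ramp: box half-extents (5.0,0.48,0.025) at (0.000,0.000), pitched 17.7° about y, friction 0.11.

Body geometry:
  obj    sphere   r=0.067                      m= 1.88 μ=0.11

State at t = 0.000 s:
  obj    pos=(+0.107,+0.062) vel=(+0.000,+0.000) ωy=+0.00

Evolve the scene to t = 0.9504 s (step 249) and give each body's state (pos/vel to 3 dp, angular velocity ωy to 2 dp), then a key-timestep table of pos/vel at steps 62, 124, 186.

State at t = 0.9504 s:
  obj    pos=(+1.946,-0.525) vel=(+3.870,-1.235) ωy=+60.61

Key-timestep trajectory:
   step    t(s)  obj.x    obj.z    obj.vx   obj.vz 
     62  0.2366   +0.221  +0.026  +0.964  -0.308
    124  0.4733   +0.563  -0.083  +1.927  -0.615
    186  0.7099   +1.133  -0.265  +2.891  -0.923


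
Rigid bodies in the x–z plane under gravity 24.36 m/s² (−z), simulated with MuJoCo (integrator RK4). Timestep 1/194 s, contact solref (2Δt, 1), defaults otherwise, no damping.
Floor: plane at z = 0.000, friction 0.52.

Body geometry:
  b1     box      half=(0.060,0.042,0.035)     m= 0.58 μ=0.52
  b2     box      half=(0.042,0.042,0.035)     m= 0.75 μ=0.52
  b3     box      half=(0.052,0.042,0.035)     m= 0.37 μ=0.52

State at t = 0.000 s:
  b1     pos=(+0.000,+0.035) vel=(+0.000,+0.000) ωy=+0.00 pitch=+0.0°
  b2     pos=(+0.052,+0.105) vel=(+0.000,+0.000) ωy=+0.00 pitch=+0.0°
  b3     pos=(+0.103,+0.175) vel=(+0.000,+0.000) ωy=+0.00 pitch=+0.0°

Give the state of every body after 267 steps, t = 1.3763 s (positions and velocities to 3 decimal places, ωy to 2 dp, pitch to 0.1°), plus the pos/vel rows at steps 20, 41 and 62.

State at t = 1.3763 s:
  b1     pos=(+0.000,+0.035) vel=(+0.000,+0.000) ωy=+0.00 pitch=+0.0°
  b2     pos=(+0.105,+0.042) vel=(+0.000,+0.000) ωy=+0.00 pitch=+90.0°
  b3     pos=(+0.197,+0.052) vel=(+0.000,+0.000) ωy=+0.00 pitch=+90.0°

Key-timestep trajectory:
   step    t(s)  b1.x    b1.z    b1.vx   b1.vz   b2.x    b2.z    b2.vx   b2.vz   b3.x    b3.z    b3.vx   b3.vz 
     20  0.1031   +0.000  +0.035  -0.001  +0.000   +0.059  +0.106  +0.153  +0.007   +0.127  +0.162  +0.503  -0.337
     41  0.2113   +0.000  +0.035  +0.000  +0.000   +0.094  +0.081  +0.462  -0.943   +0.199  +0.047  +0.372  +0.195
     62  0.3196   +0.000  +0.035  +0.000  +0.000   +0.105  +0.042  -0.003  +0.005   +0.195  +0.052  -0.098  +0.087


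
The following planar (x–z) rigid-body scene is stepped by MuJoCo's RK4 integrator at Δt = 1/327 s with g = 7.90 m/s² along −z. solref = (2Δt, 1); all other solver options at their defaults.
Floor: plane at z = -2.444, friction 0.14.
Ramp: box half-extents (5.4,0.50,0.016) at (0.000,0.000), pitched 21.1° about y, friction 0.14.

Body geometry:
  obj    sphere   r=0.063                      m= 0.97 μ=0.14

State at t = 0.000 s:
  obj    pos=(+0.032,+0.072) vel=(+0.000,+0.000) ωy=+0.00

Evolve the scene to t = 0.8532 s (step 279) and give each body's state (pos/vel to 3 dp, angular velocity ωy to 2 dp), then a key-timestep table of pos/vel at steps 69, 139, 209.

State at t = 0.8532 s:
  obj    pos=(+0.722,-0.194) vel=(+1.617,-0.624) ωy=+27.51

Key-timestep trajectory:
   step    t(s)  obj.x    obj.z    obj.vx   obj.vz 
     69  0.2110   +0.074  +0.056  +0.400  -0.154
    139  0.4251   +0.203  +0.006  +0.806  -0.311
    209  0.6391   +0.419  -0.077  +1.211  -0.467


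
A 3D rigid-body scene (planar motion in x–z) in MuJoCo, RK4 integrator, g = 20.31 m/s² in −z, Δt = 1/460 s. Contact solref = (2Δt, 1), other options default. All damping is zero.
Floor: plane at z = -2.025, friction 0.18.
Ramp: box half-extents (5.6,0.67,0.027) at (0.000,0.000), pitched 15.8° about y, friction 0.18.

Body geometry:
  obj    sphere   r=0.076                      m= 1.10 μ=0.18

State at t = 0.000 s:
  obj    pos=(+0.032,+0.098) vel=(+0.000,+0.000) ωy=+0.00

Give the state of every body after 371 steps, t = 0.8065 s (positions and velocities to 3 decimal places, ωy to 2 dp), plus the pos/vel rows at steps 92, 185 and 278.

State at t = 0.8065 s:
  obj    pos=(+1.268,-0.252) vel=(+3.065,-0.867) ωy=+41.91

Key-timestep trajectory:
   step    t(s)  obj.x    obj.z    obj.vx   obj.vz 
     92  0.2000   +0.108  +0.076  +0.760  -0.215
    185  0.4022   +0.339  +0.011  +1.529  -0.433
    278  0.6043   +0.726  -0.098  +2.297  -0.650


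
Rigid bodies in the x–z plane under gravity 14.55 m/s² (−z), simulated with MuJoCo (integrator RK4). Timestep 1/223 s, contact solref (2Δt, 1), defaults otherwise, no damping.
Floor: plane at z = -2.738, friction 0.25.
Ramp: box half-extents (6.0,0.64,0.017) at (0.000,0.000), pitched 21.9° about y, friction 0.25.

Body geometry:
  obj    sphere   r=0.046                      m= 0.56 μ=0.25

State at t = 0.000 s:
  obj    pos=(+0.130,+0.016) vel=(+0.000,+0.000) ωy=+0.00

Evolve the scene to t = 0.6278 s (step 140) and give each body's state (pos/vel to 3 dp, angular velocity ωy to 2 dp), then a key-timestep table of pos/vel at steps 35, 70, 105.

State at t = 0.6278 s:
  obj    pos=(+0.839,-0.269) vel=(+2.258,-0.908) ωy=+52.89

Key-timestep trajectory:
   step    t(s)  obj.x    obj.z    obj.vx   obj.vz 
     35  0.1570   +0.174  -0.002  +0.565  -0.227
     70  0.3139   +0.307  -0.056  +1.129  -0.454
    105  0.4709   +0.529  -0.145  +1.694  -0.681


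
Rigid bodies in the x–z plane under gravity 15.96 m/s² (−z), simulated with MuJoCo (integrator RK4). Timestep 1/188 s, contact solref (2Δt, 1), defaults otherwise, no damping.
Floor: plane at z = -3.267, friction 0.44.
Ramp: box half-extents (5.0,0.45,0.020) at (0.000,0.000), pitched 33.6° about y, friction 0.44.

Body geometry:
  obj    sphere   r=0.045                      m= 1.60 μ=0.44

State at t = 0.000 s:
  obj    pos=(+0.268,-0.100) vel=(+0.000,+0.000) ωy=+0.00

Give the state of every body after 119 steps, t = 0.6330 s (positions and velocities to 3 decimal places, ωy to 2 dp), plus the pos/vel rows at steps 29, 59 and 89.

State at t = 0.6330 s:
  obj    pos=(+1.321,-0.799) vel=(+3.326,-2.210) ωy=+88.72

Key-timestep trajectory:
   step    t(s)  obj.x    obj.z    obj.vx   obj.vz 
     29  0.1543   +0.331  -0.142  +0.811  -0.539
     59  0.3138   +0.527  -0.272  +1.649  -1.096
     89  0.4734   +0.857  -0.491  +2.488  -1.653


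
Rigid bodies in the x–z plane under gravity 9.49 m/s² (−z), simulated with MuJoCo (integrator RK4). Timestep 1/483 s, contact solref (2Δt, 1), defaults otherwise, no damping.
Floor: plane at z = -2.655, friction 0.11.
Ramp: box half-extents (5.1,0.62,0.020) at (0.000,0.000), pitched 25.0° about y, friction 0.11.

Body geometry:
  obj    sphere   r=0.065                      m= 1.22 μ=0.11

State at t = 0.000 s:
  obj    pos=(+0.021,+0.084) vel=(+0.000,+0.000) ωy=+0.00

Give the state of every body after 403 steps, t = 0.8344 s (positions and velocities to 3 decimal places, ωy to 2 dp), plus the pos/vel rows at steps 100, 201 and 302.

State at t = 0.8344 s:
  obj    pos=(+0.988,-0.367) vel=(+2.318,-1.079) ωy=+30.37

Key-timestep trajectory:
   step    t(s)  obj.x    obj.z    obj.vx   obj.vz 
    100  0.2070   +0.081  +0.056  +0.578  -0.259
    201  0.4161   +0.261  -0.028  +1.156  -0.539
    302  0.6253   +0.564  -0.169  +1.736  -0.811


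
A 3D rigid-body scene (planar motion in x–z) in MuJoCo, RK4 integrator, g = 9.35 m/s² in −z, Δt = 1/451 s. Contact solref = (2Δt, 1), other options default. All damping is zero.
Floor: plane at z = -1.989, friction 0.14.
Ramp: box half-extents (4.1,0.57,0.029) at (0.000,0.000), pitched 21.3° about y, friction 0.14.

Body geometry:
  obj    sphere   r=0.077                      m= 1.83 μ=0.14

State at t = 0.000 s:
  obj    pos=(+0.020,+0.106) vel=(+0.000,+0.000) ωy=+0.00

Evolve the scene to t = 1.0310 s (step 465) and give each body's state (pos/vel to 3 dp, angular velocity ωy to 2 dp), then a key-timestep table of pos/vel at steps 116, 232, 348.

State at t = 1.0310 s:
  obj    pos=(+1.222,-0.362) vel=(+2.331,-0.909) ωy=+32.48

Key-timestep trajectory:
   step    t(s)  obj.x    obj.z    obj.vx   obj.vz 
    116  0.2572   +0.095  +0.077  +0.581  -0.227
    232  0.5144   +0.319  -0.011  +1.163  -0.453
    348  0.7716   +0.693  -0.156  +1.744  -0.680


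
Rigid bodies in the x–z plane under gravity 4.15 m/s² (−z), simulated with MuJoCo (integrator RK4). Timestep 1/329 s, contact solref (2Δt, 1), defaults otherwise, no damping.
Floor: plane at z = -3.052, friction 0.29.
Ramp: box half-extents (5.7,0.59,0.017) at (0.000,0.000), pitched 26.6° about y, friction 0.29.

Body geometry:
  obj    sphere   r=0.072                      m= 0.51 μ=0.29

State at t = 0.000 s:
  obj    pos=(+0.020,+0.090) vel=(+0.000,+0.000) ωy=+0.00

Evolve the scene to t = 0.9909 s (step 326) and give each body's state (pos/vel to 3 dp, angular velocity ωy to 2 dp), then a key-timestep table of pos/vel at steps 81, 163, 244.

State at t = 0.9909 s:
  obj    pos=(+0.603,-0.202) vel=(+1.176,-0.589) ωy=+18.26

Key-timestep trajectory:
   step    t(s)  obj.x    obj.z    obj.vx   obj.vz 
     81  0.2462   +0.056  +0.072  +0.292  -0.146
    163  0.4954   +0.166  +0.017  +0.588  -0.294
    244  0.7416   +0.346  -0.074  +0.880  -0.441


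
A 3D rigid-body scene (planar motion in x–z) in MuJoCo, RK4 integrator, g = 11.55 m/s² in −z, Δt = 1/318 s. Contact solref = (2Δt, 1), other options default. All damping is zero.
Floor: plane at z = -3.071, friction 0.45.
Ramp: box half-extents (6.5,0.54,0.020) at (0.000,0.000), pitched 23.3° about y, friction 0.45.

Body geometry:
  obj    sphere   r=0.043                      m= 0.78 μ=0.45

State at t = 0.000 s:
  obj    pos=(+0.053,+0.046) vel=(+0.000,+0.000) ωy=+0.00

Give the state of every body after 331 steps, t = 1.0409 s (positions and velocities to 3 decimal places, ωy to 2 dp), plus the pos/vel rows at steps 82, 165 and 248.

State at t = 1.0409 s:
  obj    pos=(+1.677,-0.653) vel=(+3.120,-1.344) ωy=+78.98

Key-timestep trajectory:
   step    t(s)  obj.x    obj.z    obj.vx   obj.vz 
     82  0.2579   +0.153  +0.003  +0.773  -0.333
    165  0.5189   +0.456  -0.128  +1.555  -0.670
    248  0.7799   +0.964  -0.347  +2.337  -1.007


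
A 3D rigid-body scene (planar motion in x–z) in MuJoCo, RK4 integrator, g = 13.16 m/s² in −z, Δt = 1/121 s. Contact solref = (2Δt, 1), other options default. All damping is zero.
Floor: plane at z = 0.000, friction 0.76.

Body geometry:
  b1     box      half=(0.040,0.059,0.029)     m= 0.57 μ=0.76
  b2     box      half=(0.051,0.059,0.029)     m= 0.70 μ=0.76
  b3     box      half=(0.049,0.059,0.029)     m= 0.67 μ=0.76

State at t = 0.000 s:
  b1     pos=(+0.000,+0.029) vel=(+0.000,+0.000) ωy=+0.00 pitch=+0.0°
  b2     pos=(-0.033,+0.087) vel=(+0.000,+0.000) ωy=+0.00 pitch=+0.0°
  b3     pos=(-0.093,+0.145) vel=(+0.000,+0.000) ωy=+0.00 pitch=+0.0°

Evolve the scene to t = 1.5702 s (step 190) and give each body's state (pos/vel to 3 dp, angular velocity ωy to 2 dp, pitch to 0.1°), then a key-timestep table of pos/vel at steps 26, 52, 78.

State at t = 1.5702 s:
  b1     pos=(+0.000,+0.029) vel=(+0.000,+0.000) ωy=+0.00 pitch=+0.0°
  b2     pos=(-0.076,+0.051) vel=(+0.000,+0.000) ωy=+0.00 pitch=-90.0°
  b3     pos=(-0.184,+0.049) vel=(+0.000,+0.000) ωy=+0.00 pitch=-90.0°

Key-timestep trajectory:
   step    t(s)  b1.x    b1.z    b1.vx   b1.vz   b2.x    b2.z    b2.vx   b2.vz   b3.x    b3.z    b3.vx   b3.vz 
     26  0.2149   +0.000  +0.029  +0.000  +0.001   -0.070  +0.066  -0.338  -0.629   -0.163  +0.049  -0.428  +0.156
     52  0.4298   +0.000  +0.029  +0.000  +0.000   -0.076  +0.051  +0.000  +0.000   -0.205  +0.056  +0.028  -0.005
     78  0.6446   +0.000  +0.029  +0.000  +0.000   -0.076  +0.051  +0.000  +0.000   -0.179  +0.051  -0.097  -0.037


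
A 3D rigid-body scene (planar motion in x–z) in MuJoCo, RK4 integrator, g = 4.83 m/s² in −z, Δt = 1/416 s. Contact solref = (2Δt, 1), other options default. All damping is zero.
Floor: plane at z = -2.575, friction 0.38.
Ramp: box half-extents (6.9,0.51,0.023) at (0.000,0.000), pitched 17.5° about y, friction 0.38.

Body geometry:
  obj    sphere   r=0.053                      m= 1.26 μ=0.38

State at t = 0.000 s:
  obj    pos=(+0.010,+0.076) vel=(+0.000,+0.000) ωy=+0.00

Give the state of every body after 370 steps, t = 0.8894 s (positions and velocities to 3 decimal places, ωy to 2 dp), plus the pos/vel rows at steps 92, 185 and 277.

State at t = 0.8894 s:
  obj    pos=(+0.402,-0.047) vel=(+0.880,-0.277) ωy=+17.41

Key-timestep trajectory:
   step    t(s)  obj.x    obj.z    obj.vx   obj.vz 
     92  0.2212   +0.034  +0.069  +0.219  -0.069
    185  0.4447   +0.108  +0.046  +0.440  -0.139
    277  0.6659   +0.230  +0.007  +0.659  -0.208


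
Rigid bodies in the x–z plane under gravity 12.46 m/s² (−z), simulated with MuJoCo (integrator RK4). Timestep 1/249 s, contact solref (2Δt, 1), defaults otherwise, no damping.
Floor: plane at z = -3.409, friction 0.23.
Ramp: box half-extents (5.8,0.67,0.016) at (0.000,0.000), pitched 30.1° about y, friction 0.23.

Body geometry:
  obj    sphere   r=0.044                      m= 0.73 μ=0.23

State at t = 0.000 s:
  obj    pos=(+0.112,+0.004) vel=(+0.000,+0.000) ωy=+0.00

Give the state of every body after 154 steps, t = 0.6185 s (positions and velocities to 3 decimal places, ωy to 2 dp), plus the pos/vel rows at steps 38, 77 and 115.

State at t = 0.6185 s:
  obj    pos=(+0.851,-0.424) vel=(+2.388,-1.385) ωy=+62.72

Key-timestep trajectory:
   step    t(s)  obj.x    obj.z    obj.vx   obj.vz 
     38  0.1526   +0.157  -0.022  +0.590  -0.342
     77  0.3092   +0.297  -0.103  +1.194  -0.692
    115  0.4618   +0.524  -0.234  +1.784  -1.034


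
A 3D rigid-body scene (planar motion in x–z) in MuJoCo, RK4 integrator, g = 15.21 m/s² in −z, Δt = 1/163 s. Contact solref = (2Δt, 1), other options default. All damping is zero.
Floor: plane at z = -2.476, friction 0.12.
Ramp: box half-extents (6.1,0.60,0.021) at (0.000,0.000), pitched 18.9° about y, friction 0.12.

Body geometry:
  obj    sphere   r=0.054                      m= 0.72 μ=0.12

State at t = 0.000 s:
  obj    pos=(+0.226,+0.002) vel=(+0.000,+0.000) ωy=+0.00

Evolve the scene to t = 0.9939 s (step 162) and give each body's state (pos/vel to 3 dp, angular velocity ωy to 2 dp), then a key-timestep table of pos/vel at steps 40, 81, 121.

State at t = 0.9939 s:
  obj    pos=(+1.871,-0.561) vel=(+3.309,-1.133) ωy=+64.75

Key-timestep trajectory:
   step    t(s)  obj.x    obj.z    obj.vx   obj.vz 
     40  0.2454   +0.326  -0.032  +0.817  -0.280
     81  0.4969   +0.637  -0.139  +1.655  -0.567
    121  0.7423   +1.144  -0.312  +2.472  -0.846


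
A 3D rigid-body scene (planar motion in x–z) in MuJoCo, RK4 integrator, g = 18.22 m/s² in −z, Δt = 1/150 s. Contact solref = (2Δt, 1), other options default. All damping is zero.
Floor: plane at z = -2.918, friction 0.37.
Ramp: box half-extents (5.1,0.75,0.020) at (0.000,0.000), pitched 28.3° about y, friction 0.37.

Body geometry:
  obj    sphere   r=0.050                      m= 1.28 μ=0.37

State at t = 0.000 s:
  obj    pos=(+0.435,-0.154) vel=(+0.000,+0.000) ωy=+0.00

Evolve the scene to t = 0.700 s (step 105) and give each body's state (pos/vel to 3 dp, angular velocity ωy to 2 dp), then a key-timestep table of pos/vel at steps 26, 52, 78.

State at t = 0.700 s:
  obj    pos=(+1.766,-0.871) vel=(+3.802,-2.047) ωy=+86.35

Key-timestep trajectory:
   step    t(s)  obj.x    obj.z    obj.vx   obj.vz 
     26  0.1733   +0.516  -0.199  +0.942  -0.507
     52  0.3467   +0.761  -0.330  +1.883  -1.014
     78  0.5200   +1.169  -0.550  +2.825  -1.521


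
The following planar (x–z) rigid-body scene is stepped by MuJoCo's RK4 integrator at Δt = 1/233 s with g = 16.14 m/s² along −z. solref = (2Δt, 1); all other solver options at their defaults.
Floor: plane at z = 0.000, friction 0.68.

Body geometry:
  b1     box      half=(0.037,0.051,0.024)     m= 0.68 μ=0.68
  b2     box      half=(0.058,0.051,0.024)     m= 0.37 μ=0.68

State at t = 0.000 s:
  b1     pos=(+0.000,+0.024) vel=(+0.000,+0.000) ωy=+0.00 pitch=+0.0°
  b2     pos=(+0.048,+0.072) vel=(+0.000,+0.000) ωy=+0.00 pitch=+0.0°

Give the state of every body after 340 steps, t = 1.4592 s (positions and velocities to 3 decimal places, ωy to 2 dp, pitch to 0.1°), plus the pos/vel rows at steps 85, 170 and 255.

State at t = 1.4592 s:
  b1     pos=(+0.000,+0.024) vel=(+0.000,+0.000) ωy=+0.00 pitch=+0.0°
  b2     pos=(+0.061,+0.057) vel=(+0.000,+0.000) ωy=-0.01 pitch=+43.8°

Key-timestep trajectory:
   step    t(s)  b1.x    b1.z    b1.vx   b1.vz   b2.x    b2.z    b2.vx   b2.vz 
     85  0.3648   +0.000  +0.024  +0.000  +0.000   +0.061  +0.058  +0.000  +0.000
    170  0.7296   +0.000  +0.024  +0.000  +0.000   +0.061  +0.058  +0.000  +0.000
    255  1.0944   +0.000  +0.024  +0.000  +0.000   +0.061  +0.058  +0.000  +0.000


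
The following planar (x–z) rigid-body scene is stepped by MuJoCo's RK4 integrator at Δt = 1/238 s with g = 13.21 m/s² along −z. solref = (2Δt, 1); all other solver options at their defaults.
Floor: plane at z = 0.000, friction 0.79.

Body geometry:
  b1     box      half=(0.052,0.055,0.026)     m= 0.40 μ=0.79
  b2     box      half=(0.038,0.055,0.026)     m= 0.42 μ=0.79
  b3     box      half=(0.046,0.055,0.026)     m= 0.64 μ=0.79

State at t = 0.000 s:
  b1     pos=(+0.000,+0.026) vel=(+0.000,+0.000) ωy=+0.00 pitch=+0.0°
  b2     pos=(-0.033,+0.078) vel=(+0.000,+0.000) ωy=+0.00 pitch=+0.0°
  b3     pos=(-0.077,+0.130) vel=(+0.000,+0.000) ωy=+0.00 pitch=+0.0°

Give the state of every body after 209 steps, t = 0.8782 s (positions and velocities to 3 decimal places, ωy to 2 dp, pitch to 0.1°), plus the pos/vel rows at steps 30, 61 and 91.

State at t = 0.8782 s:
  b1     pos=(+0.000,+0.026) vel=(+0.000,+0.000) ωy=+0.00 pitch=+0.0°
  b2     pos=(-0.033,+0.078) vel=(+0.000,+0.000) ωy=+0.00 pitch=+0.0°
  b3     pos=(-0.103,+0.046) vel=(+0.000,+0.000) ωy=+0.00 pitch=-90.0°

Key-timestep trajectory:
   step    t(s)  b1.x    b1.z    b1.vx   b1.vz   b2.x    b2.z    b2.vx   b2.vz   b3.x    b3.z    b3.vx   b3.vz 
     30  0.1261   +0.000  +0.026  +0.000  +0.000   -0.034  +0.079  -0.002  +0.002   -0.090  +0.124  -0.203  -0.152
     61  0.2563   +0.000  +0.026  +0.000  +0.000   -0.033  +0.078  +0.000  +0.000   -0.112  +0.048  +0.095  +0.097
     91  0.3824   +0.000  +0.026  +0.000  +0.000   -0.033  +0.078  +0.000  +0.000   -0.102  +0.046  -0.146  -0.079


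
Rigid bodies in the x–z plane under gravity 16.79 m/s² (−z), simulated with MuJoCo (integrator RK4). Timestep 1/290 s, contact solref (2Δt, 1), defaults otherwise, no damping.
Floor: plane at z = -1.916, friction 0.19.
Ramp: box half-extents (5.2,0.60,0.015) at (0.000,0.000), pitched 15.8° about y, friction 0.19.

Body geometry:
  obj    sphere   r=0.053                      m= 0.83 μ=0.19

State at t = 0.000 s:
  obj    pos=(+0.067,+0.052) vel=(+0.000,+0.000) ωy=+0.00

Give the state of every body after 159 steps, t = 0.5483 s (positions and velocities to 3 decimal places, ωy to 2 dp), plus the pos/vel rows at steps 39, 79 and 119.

State at t = 0.5483 s:
  obj    pos=(+0.539,-0.082) vel=(+1.723,-0.487) ωy=+33.77

Key-timestep trajectory:
   step    t(s)  obj.x    obj.z    obj.vx   obj.vz 
     39  0.1345   +0.095  +0.044  +0.423  -0.120
     79  0.2724   +0.184  +0.019  +0.856  -0.242
    119  0.4103   +0.332  -0.023  +1.289  -0.365


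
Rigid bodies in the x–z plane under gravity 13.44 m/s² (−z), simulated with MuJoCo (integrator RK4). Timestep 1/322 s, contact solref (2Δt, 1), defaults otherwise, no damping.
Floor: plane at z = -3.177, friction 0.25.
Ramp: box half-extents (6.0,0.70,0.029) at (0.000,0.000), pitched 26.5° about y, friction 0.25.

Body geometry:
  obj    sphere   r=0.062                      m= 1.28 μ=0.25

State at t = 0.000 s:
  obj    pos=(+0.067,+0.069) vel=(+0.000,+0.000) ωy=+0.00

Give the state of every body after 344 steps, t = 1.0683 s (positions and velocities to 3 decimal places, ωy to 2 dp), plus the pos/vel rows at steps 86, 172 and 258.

State at t = 1.0683 s:
  obj    pos=(+2.255,-1.022) vel=(+4.095,-2.042) ωy=+73.80

Key-timestep trajectory:
   step    t(s)  obj.x    obj.z    obj.vx   obj.vz 
     86  0.2671   +0.204  +0.000  +1.024  -0.511
    172  0.5342   +0.614  -0.204  +2.048  -1.021
    258  0.8012   +1.297  -0.545  +3.072  -1.531


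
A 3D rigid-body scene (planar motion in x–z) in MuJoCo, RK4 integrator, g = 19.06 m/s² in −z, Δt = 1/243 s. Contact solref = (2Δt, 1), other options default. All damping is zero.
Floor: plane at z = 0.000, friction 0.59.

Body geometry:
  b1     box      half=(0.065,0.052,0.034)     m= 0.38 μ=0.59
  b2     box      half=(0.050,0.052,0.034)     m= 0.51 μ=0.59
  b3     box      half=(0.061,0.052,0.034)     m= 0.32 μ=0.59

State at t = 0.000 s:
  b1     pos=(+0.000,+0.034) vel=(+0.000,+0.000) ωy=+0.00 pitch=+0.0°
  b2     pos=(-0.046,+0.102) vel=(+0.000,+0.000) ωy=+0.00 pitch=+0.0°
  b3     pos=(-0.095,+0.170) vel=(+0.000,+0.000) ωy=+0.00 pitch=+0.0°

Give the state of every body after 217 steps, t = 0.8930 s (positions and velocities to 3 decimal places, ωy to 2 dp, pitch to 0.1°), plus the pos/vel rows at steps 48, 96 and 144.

State at t = 0.8930 s:
  b1     pos=(+0.000,+0.034) vel=(+0.000,+0.000) ωy=+0.00 pitch=+0.0°
  b2     pos=(-0.112,+0.050) vel=(+0.000,+0.000) ωy=+0.00 pitch=-90.0°
  b3     pos=(-0.307,+0.034) vel=(+0.000,+0.000) ωy=+0.00 pitch=+180.0°

Key-timestep trajectory:
   step    t(s)  b1.x    b1.z    b1.vx   b1.vz   b2.x    b2.z    b2.vx   b2.vz   b3.x    b3.z    b3.vx   b3.vz 
     48  0.1975   +0.000  +0.034  +0.000  +0.000   -0.049  +0.103  -0.039  +0.018   -0.104  +0.167  -0.110  -0.042
     96  0.3951   +0.000  +0.034  +0.001  +0.000   -0.086  +0.098  -0.451  -0.402   -0.174  +0.087  -0.556  -1.444
    144  0.5926   +0.000  +0.034  +0.000  +0.000   -0.112  +0.050  +0.000  +0.000   -0.253  +0.069  -0.262  -0.036


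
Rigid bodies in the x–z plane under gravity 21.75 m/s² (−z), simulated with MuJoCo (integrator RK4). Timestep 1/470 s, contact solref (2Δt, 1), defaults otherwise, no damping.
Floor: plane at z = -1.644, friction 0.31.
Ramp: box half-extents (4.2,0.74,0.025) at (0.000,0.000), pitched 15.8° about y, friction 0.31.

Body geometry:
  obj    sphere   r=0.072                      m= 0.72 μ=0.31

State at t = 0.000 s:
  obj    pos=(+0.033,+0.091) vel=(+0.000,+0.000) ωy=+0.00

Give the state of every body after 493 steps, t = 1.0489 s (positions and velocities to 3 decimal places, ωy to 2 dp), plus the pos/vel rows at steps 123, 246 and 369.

State at t = 1.0489 s:
  obj    pos=(+2.272,-0.542) vel=(+4.269,-1.208) ωy=+61.62

Key-timestep trajectory:
   step    t(s)  obj.x    obj.z    obj.vx   obj.vz 
    123  0.2617   +0.173  +0.052  +1.065  -0.301
    246  0.5234   +0.591  -0.066  +2.130  -0.603
    369  0.7851   +1.288  -0.264  +3.196  -0.904


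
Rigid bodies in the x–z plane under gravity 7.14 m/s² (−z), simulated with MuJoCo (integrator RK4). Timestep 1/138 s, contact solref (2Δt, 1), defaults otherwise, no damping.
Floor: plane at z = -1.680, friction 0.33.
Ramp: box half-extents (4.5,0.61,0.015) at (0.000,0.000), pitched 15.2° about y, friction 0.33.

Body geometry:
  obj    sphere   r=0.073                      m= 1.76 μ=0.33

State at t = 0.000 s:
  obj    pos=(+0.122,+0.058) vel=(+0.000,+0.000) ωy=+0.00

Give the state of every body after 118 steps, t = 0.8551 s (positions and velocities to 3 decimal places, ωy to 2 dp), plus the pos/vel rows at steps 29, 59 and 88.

State at t = 0.8551 s:
  obj    pos=(+0.594,-0.070) vel=(+1.103,-0.300) ωy=+15.66

Key-timestep trajectory:
   step    t(s)  obj.x    obj.z    obj.vx   obj.vz 
     29  0.2101   +0.151  +0.050  +0.271  -0.074
     59  0.4275   +0.240  +0.026  +0.552  -0.150
     88  0.6377   +0.384  -0.013  +0.823  -0.224


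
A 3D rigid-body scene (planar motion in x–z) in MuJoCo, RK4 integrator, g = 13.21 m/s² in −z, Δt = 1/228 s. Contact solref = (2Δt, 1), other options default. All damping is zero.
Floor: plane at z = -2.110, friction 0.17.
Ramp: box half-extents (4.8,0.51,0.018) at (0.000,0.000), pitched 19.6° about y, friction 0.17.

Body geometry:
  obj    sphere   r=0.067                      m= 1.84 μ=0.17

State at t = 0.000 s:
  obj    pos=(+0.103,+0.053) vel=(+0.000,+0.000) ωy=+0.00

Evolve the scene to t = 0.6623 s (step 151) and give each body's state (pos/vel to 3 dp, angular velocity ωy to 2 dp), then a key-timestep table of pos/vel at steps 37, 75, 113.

State at t = 0.6623 s:
  obj    pos=(+0.757,-0.179) vel=(+1.975,-0.703) ωy=+31.28

Key-timestep trajectory:
   step    t(s)  obj.x    obj.z    obj.vx   obj.vz 
     37  0.1623   +0.142  +0.039  +0.484  -0.172
     75  0.3289   +0.265  -0.004  +0.981  -0.349
    113  0.4956   +0.469  -0.077  +1.478  -0.526


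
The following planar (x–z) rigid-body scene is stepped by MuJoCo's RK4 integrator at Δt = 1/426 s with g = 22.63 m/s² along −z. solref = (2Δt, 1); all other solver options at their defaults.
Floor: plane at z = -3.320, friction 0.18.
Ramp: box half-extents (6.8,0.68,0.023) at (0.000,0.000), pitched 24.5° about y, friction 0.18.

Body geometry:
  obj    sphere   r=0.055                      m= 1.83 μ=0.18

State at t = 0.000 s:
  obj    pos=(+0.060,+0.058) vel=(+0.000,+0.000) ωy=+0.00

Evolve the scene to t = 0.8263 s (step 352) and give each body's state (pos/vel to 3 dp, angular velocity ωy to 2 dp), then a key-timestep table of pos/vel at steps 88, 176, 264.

State at t = 0.8263 s:
  obj    pos=(+2.143,-0.891) vel=(+5.040,-2.297) ωy=+100.69

Key-timestep trajectory:
   step    t(s)  obj.x    obj.z    obj.vx   obj.vz 
     88  0.2066   +0.190  -0.001  +1.260  -0.574
    176  0.4131   +0.581  -0.179  +2.520  -1.149
    264  0.6197   +1.232  -0.476  +3.780  -1.723


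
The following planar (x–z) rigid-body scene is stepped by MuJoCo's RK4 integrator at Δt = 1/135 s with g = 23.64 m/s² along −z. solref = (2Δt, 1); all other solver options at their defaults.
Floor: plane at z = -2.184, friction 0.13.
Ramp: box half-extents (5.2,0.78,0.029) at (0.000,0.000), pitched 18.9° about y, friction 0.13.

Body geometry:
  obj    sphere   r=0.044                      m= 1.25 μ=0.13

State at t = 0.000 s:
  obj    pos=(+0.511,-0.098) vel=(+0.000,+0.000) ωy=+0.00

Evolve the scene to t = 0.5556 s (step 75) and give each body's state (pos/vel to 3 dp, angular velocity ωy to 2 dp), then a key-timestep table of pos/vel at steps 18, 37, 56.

State at t = 0.5556 s:
  obj    pos=(+1.310,-0.371) vel=(+2.875,-0.984) ωy=+69.01

Key-timestep trajectory:
   step    t(s)  obj.x    obj.z    obj.vx   obj.vz 
     18  0.1333   +0.557  -0.114  +0.691  -0.236
     37  0.2741   +0.706  -0.164  +1.419  -0.486
     56  0.4148   +0.957  -0.250  +2.147  -0.735


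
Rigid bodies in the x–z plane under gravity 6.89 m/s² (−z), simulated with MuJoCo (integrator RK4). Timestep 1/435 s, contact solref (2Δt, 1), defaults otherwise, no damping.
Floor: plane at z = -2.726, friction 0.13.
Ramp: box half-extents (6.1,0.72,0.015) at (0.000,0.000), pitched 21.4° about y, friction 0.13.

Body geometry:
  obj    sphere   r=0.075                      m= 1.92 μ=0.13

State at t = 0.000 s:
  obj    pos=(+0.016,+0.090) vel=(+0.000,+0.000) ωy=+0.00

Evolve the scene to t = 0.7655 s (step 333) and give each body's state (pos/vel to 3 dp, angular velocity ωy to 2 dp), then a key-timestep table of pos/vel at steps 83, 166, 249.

State at t = 0.7655 s:
  obj    pos=(+0.506,-0.102) vel=(+1.280,-0.502) ωy=+18.33

Key-timestep trajectory:
   step    t(s)  obj.x    obj.z    obj.vx   obj.vz 
     83  0.1908   +0.047  +0.078  +0.319  -0.125
    166  0.3816   +0.138  +0.043  +0.638  -0.250
    249  0.5724   +0.290  -0.017  +0.957  -0.375


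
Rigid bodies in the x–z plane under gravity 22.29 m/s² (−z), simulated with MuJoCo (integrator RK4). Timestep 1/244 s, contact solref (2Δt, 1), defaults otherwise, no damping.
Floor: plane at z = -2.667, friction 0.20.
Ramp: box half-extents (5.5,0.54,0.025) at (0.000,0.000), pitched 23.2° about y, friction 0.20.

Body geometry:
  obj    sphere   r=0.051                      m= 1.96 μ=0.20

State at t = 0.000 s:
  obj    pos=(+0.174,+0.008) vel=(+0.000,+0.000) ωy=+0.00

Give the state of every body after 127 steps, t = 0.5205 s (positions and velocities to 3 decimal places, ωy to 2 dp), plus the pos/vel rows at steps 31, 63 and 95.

State at t = 0.5205 s:
  obj    pos=(+0.955,-0.327) vel=(+3.001,-1.286) ωy=+63.99

Key-timestep trajectory:
   step    t(s)  obj.x    obj.z    obj.vx   obj.vz 
     31  0.1270   +0.221  -0.012  +0.733  -0.314
     63  0.2582   +0.366  -0.074  +1.489  -0.638
     95  0.3893   +0.611  -0.179  +2.245  -0.962


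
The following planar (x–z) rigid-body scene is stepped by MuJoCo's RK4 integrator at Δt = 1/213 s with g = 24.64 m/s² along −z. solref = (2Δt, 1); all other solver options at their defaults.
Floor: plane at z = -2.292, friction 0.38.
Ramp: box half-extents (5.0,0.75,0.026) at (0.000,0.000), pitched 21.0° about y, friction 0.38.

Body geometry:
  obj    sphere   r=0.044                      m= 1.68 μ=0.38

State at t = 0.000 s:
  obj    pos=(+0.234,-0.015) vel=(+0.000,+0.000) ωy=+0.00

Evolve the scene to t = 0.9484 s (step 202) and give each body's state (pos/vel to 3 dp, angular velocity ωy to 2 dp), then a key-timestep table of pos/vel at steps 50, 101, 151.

State at t = 0.9484 s:
  obj    pos=(+2.882,-1.031) vel=(+5.584,-2.143) ωy=+135.93

Key-timestep trajectory:
   step    t(s)  obj.x    obj.z    obj.vx   obj.vz 
     50  0.2347   +0.396  -0.077  +1.382  -0.531
    101  0.4742   +0.896  -0.269  +2.792  -1.072
    151  0.7089   +1.714  -0.583  +4.174  -1.602


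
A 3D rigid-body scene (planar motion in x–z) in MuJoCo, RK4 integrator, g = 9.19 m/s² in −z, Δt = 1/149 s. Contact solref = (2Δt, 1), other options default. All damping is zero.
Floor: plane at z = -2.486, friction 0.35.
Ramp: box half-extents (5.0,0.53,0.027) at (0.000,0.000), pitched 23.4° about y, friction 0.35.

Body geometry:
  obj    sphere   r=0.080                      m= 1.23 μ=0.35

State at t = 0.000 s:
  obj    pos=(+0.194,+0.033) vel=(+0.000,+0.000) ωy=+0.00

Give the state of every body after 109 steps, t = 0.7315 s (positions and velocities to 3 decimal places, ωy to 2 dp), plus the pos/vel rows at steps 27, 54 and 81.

State at t = 0.7315 s:
  obj    pos=(+0.834,-0.244) vel=(+1.750,-0.757) ωy=+23.83

Key-timestep trajectory:
   step    t(s)  obj.x    obj.z    obj.vx   obj.vz 
     27  0.1812   +0.233  +0.016  +0.434  -0.188
     54  0.3624   +0.351  -0.035  +0.867  -0.375
     81  0.5436   +0.548  -0.120  +1.301  -0.563


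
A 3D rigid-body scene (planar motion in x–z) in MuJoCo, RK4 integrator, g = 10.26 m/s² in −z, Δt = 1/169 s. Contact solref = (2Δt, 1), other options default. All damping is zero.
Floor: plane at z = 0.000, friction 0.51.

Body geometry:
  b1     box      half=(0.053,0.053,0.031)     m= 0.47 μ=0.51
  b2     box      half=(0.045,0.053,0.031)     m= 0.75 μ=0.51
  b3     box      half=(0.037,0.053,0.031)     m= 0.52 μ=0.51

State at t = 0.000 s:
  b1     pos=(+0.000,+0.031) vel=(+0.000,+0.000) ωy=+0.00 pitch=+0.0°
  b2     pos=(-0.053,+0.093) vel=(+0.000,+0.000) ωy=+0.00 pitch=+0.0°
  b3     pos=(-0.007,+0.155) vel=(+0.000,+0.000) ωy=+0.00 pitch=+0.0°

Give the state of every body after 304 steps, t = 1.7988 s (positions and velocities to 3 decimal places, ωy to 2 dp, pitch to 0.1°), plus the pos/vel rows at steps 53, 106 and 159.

State at t = 1.7988 s:
  b1     pos=(+0.000,+0.031) vel=(+0.000,+0.000) ωy=+0.00 pitch=+0.0°
  b2     pos=(-0.096,+0.045) vel=(+0.000,+0.000) ωy=+0.00 pitch=-90.0°
  b3     pos=(+0.033,+0.099) vel=(+0.000,+0.000) ωy=+0.00 pitch=+90.0°

Key-timestep trajectory:
   step    t(s)  b1.x    b1.z    b1.vx   b1.vz   b2.x    b2.z    b2.vx   b2.vz   b3.x    b3.z    b3.vx   b3.vz 
     53  0.3136   +0.000  +0.031  +0.000  +0.000   -0.053  +0.093  -0.001  +0.000   +0.021  +0.136  +0.253  -0.471
    106  0.6272   +0.000  +0.031  +0.000  +0.000   -0.060  +0.092  -0.093  -0.022   +0.033  +0.099  +0.000  +0.000
    159  0.9408   +0.000  +0.031  +0.000  +0.000   -0.113  +0.053  +0.027  -0.007   +0.033  +0.099  +0.000  +0.000
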